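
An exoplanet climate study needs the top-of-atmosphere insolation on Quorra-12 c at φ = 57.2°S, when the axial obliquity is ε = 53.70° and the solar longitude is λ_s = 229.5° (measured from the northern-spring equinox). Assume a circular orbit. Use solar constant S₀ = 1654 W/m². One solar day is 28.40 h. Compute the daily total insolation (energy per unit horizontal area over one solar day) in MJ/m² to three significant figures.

Solar declination: sin δ = sin ε · sin λ_s = sin 53.70° × sin 229.5° = -0.61283, so δ = -37.795°.
cos H₀ = −tan(-57.2°) tan(-37.795°) = -1.2034 ≤ −1 ⇒ polar day, H₀ = π.
Bracket: H₀ sin φ sin δ + cos φ cos δ sin H₀ = 3.1416×-0.84057×-0.61283 + 0.54171×0.79021×0.00000 = 1.618321 + 0.000000 = 1.618321.
Q̄ = (S₀/π) × [bracket] = (1654/π) × 1.618321 = 852.02 W/m².
Daily total = Q̄ × 28.40 h × 3600 s/h = 852.02 × 28.40 × 3600 / 10⁶ = 87.11 MJ/m².

87.1 MJ/m²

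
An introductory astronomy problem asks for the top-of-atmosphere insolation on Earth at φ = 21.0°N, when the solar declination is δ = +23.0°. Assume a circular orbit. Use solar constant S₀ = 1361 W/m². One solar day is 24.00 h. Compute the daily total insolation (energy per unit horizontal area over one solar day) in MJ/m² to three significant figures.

cos H₀ = −tan(+21.0°) tan(+23.000°) = -0.1629, H₀ = 1.7345 rad.
Bracket: H₀ sin φ sin δ + cos φ cos δ sin H₀ = 1.7345×0.35837×0.39073 + 0.93358×0.92050×0.98664 = 0.242875 + 0.847879 = 1.090754.
Q̄ = (S₀/π) × [bracket] = (1361/π) × 1.090754 = 472.54 W/m².
Daily total = Q̄ × 24.00 h × 3600 s/h = 472.54 × 24.00 × 3600 / 10⁶ = 40.83 MJ/m².

40.8 MJ/m²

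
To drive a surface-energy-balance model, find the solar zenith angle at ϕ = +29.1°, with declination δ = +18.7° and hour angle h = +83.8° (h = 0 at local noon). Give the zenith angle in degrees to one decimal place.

θ_z = 75.8°

cos θ_z = sin ϕ sin δ + cos ϕ cos δ cos h = 0.155925 + 0.089385 = 0.245310.
θ_z = arccos(0.245310) = 75.8°.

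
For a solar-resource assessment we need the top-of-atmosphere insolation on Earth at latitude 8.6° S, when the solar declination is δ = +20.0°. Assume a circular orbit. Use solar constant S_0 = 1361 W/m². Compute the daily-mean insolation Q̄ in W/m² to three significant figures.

cos h₀ = −tan(-8.6°) tan(+20.000°) = 0.0550, h₀ = 1.5157 rad.
Bracket: h₀ sin ϕ sin δ + cos ϕ cos δ sin h₀ = 1.5157×-0.14954×0.34202 + 0.98876×0.93969×0.99848 = -0.077521 + 0.927716 = 0.850195.
Q̄ = (S_0/π) × [bracket] = (1361/π) × 0.850195 = 368.3 W/m².

Q̄ ≈ 368 W/m²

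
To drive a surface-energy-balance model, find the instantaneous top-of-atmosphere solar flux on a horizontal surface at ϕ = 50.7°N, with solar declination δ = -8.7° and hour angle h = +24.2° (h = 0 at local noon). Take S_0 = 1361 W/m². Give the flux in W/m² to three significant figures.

618 W/m²

cos θ_z = sin ϕ sin δ + cos ϕ cos δ cos h = -0.117052 + 0.571072 = 0.454020.
Flux = S_0 · cos θ_z = 1361 × 0.454020 = 617.9 W/m².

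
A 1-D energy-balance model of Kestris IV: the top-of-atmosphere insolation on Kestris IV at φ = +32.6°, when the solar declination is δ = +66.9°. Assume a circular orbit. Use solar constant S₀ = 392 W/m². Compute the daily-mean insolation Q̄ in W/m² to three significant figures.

Q̄ ≈ 194 W/m²

cos H₀ = −tan(+32.6°) tan(+66.900°) = -1.4993 ≤ −1 ⇒ polar day, H₀ = π.
Bracket: H₀ sin φ sin δ + cos φ cos δ sin H₀ = 3.1416×0.53877×0.91982 + 0.84245×0.39234×0.00000 = 1.556887 + 0.000000 = 1.556887.
Q̄ = (S₀/π) × [bracket] = (392/π) × 1.556887 = 194.3 W/m².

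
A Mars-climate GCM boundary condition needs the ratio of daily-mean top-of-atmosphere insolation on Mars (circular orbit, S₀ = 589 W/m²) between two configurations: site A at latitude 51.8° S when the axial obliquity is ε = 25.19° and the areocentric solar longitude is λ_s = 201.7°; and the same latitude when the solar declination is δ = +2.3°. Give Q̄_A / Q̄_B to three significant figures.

Q̄_A / Q̄_B ≈ 1.44

— Configuration A (φ=-51.8°):
sin δ = sin 25.19° × sin 201.7° = -0.15737, so δ = -9.054°.
cos H₀ = −tan(-51.8°) tan(-9.054°) = -0.2025, H₀ = 1.7747 rad.
Bracket: H₀ sin φ sin δ + cos φ cos δ sin H₀ = 1.7747×-0.78586×-0.15737 + 0.61841×0.98754×0.97928 = 0.219479 + 0.598051 = 0.817530.
Q̄ = (S₀/π) × [bracket] = (589/π) × 0.817530 = 153.27 W/m².
— Configuration B (φ=-51.8°):
cos H₀ = −tan(-51.8°) tan(+2.300°) = 0.0510, H₀ = 1.5197 rad.
Bracket: H₀ sin φ sin δ + cos φ cos δ sin H₀ = 1.5197×-0.78586×0.04013 + 0.61841×0.99919×0.99870 = -0.047926 + 0.617106 = 0.569180.
Q̄ = (S₀/π) × [bracket] = (589/π) × 0.569180 = 106.71 W/m².
Ratio Q̄_A / Q̄_B = 153.27 / 106.71 = 1.436.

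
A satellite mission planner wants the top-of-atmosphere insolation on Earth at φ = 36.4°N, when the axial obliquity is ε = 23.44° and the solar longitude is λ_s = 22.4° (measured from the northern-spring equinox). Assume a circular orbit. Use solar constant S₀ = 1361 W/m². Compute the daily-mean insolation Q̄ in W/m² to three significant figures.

Q̄ ≈ 408 W/m²

Solar declination: sin δ = sin ε · sin λ_s = sin 23.44° × sin 22.4° = 0.15159, so δ = +8.719°.
cos H₀ = −tan(+36.4°) tan(+8.719°) = -0.1131, H₀ = 1.6841 rad.
Bracket: H₀ sin φ sin δ + cos φ cos δ sin H₀ = 1.6841×0.59342×0.15159 + 0.80489×0.98844×0.99359 = 0.151496 + 0.790486 = 0.941982.
Q̄ = (S₀/π) × [bracket] = (1361/π) × 0.941982 = 408.1 W/m².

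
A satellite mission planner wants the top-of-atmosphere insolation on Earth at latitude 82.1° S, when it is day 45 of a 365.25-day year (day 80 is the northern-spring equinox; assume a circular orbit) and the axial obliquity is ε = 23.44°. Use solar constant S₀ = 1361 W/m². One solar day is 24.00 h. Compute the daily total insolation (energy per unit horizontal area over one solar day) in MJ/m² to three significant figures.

Solar longitude: λ_s = 360° × (45 − 80)/365.25 = -34.497°, i.e. -34.497° + 360° = 325.503°.
sin δ = sin 23.44° × sin 325.503° = -0.22529, so δ = -13.020°.
cos H₀ = −tan(-82.1°) tan(-13.020°) = -1.6664 ≤ −1 ⇒ polar day, H₀ = π.
Bracket: H₀ sin φ sin δ + cos φ cos δ sin H₀ = 3.1416×-0.99051×-0.22529 + 0.13744×0.97429×0.00000 = 0.701054 + 0.000000 = 0.701054.
Q̄ = (S₀/π) × [bracket] = (1361/π) × 0.701054 = 303.71 W/m².
Daily total = Q̄ × 24.00 h × 3600 s/h = 303.71 × 24.00 × 3600 / 10⁶ = 26.24 MJ/m².

26.2 MJ/m²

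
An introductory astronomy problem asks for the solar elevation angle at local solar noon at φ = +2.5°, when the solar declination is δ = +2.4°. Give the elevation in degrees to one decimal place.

89.9°

At local noon the hour angle is zero, so the zenith angle equals |φ − δ| = |+2.5° − (+2.400°)| = 0.100°.
Elevation = 90° − 0.100° = 89.9°.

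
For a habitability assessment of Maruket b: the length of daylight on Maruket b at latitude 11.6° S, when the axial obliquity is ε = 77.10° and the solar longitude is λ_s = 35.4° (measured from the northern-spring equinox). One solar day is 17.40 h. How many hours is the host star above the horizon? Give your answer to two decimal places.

7.92 h

Solar declination: sin δ = sin ε · sin λ_s = sin 77.10° × sin 35.4° = 0.56466, so δ = +34.379°.
cos H₀ = −tan φ · tan δ = −tan(-11.6°) × tan(+34.379°) = 0.1404, so H₀ = 1.4299 rad = 81.93°.
Daylight = 2H₀/(2π) × 17.40 h = (1.4299/π) × 17.40 = 7.92 h.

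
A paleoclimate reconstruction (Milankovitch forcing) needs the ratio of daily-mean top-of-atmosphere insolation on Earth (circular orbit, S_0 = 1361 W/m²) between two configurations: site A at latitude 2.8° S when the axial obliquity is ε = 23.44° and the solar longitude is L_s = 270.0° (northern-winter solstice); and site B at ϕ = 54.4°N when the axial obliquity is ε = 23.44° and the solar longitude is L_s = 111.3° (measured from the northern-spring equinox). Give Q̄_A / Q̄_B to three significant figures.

Q̄_A / Q̄_B ≈ 0.861

— Configuration A (ϕ=-2.8°):
Solar declination: sin δ = sin ε · sin L_s = sin 23.44° × sin 270.0° = -0.39779, so δ = -23.440°.
cos h₀ = −tan(-2.8°) tan(-23.440°) = -0.0212, h₀ = 1.5920 rad.
Bracket: h₀ sin ϕ sin δ + cos ϕ cos δ sin h₀ = 1.5920×-0.04885×-0.39779 + 0.99881×0.91748×0.99978 = 0.030936 + 0.916187 = 0.947123.
Q̄ = (S_0/π) × [bracket] = (1361/π) × 0.947123 = 410.31 W/m².
— Configuration B (ϕ=+54.4°):
Solar declination: sin δ = sin ε · sin L_s = sin 23.44° × sin 111.3° = 0.37062, so δ = +21.754°.
cos h₀ = −tan(+54.4°) tan(+21.754°) = -0.5574, h₀ = 2.1620 rad.
Bracket: h₀ sin ϕ sin δ + cos ϕ cos δ sin h₀ = 2.1620×0.81310×0.37062 + 0.58212×0.92879×0.83027 = 0.651521 + 0.448900 = 1.100421.
Q̄ = (S_0/π) × [bracket] = (1361/π) × 1.100421 = 476.72 W/m².
Ratio Q̄_A / Q̄_B = 410.31 / 476.72 = 0.8607.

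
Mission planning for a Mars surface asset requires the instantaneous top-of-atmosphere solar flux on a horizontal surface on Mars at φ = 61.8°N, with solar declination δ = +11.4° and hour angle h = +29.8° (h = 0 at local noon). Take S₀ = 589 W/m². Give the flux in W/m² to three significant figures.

339 W/m²

cos θ_z = sin φ sin δ + cos φ cos δ cos h = 0.174196 + 0.401973 = 0.576169.
Flux = S₀ · cos θ_z = 589 × 0.576169 = 339.4 W/m².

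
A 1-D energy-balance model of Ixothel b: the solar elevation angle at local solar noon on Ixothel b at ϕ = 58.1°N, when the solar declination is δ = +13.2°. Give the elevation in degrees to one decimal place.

45.1°

At local noon the hour angle is zero, so the zenith angle equals |ϕ − δ| = |+58.1° − (+13.200°)| = 44.900°.
Elevation = 90° − 44.900° = 45.1°.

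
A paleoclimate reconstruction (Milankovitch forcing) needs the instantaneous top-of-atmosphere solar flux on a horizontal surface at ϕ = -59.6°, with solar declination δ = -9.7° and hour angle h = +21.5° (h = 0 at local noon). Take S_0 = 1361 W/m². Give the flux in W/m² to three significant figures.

cos θ_z = sin ϕ sin δ + cos ϕ cos δ cos h = 0.145324 + 0.464092 = 0.609416.
Flux = S_0 · cos θ_z = 1361 × 0.609416 = 829.4 W/m².

829 W/m²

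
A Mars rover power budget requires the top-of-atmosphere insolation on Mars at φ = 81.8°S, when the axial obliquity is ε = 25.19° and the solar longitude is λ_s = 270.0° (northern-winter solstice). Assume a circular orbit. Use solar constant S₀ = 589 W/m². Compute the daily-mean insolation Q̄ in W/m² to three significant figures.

Q̄ ≈ 248 W/m²

Solar declination: sin δ = sin ε · sin λ_s = sin 25.19° × sin 270.0° = -0.42562, so δ = -25.190°.
cos H₀ = −tan(-81.8°) tan(-25.190°) = -3.2640 ≤ −1 ⇒ polar day, H₀ = π.
Bracket: H₀ sin φ sin δ + cos φ cos δ sin H₀ = 3.1416×-0.98978×-0.42562 + 0.14263×0.90490×0.00000 = 1.323462 + 0.000000 = 1.323462.
Q̄ = (S₀/π) × [bracket] = (589/π) × 1.323462 = 248.1 W/m².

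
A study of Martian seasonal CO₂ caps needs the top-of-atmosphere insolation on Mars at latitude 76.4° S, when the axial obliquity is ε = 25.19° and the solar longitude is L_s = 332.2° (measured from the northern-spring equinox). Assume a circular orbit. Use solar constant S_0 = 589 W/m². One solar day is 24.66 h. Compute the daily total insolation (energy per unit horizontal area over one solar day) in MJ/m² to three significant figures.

Solar declination: sin δ = sin ε · sin L_s = sin 25.19° × sin 332.2° = -0.19850, so δ = -11.449°.
cos h₀ = −tan(-76.4°) tan(-11.449°) = -0.8372, h₀ = 2.5629 rad.
Bracket: h₀ sin ϕ sin δ + cos ϕ cos δ sin h₀ = 2.5629×-0.97196×-0.19850 + 0.23514×0.98010×0.54693 = 0.494471 + 0.126046 = 0.620517.
Q̄ = (S_0/π) × [bracket] = (589/π) × 0.620517 = 116.34 W/m².
Daily total = Q̄ × 24.66 h × 3600 s/h = 116.34 × 24.66 × 3600 / 10⁶ = 10.33 MJ/m².

10.3 MJ/m²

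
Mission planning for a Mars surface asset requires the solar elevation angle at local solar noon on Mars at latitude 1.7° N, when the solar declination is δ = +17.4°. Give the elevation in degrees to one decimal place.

74.3°

At local noon the hour angle is zero, so the zenith angle equals |φ − δ| = |+1.7° − (+17.400°)| = 15.700°.
Elevation = 90° − 15.700° = 74.3°.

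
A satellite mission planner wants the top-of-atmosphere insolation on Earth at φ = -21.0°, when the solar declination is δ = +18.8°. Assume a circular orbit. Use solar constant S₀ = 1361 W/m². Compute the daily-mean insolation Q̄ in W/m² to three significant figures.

Q̄ ≈ 308 W/m²

cos H₀ = −tan(-21.0°) tan(+18.800°) = 0.1307, H₀ = 1.4397 rad.
Bracket: H₀ sin φ sin δ + cos φ cos δ sin H₀ = 1.4397×-0.35837×0.32227 + 0.93358×0.94665×0.99142 = -0.166274 + 0.876191 = 0.709917.
Q̄ = (S₀/π) × [bracket] = (1361/π) × 0.709917 = 307.6 W/m².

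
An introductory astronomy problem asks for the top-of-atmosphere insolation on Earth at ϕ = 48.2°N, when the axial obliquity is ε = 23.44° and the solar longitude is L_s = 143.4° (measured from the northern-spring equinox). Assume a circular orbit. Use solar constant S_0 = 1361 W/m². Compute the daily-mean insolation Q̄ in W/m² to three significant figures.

Solar declination: sin δ = sin ε · sin L_s = sin 23.44° × sin 143.4° = 0.23717, so δ = +13.720°.
cos h₀ = −tan(+48.2°) tan(+13.720°) = -0.2731, h₀ = 1.8474 rad.
Bracket: h₀ sin ϕ sin δ + cos ϕ cos δ sin h₀ = 1.8474×0.74548×0.23717 + 0.66653×0.97147×0.96200 = 0.326630 + 0.622908 = 0.949538.
Q̄ = (S_0/π) × [bracket] = (1361/π) × 0.949538 = 411.4 W/m².

Q̄ ≈ 411 W/m²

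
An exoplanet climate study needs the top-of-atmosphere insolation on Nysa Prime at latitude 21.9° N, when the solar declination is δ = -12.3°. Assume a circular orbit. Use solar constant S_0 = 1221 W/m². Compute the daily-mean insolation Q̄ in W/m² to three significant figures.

Q̄ ≈ 305 W/m²

cos h₀ = −tan(+21.9°) tan(-12.300°) = 0.0876, h₀ = 1.4830 rad.
Bracket: h₀ sin ϕ sin δ + cos ϕ cos δ sin h₀ = 1.4830×0.37299×-0.21303 + 0.92784×0.97705×0.99615 = -0.117836 + 0.903056 = 0.785220.
Q̄ = (S_0/π) × [bracket] = (1221/π) × 0.785220 = 305.2 W/m².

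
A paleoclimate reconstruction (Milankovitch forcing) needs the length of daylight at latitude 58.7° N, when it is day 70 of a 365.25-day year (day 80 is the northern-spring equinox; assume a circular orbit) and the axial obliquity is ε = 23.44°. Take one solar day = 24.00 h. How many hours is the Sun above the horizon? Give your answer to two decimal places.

11.14 h

Solar longitude: λ_s = 360° × (70 − 80)/365.25 = -9.856°, i.e. -9.856° + 360° = 350.144°.
sin δ = sin 23.44° × sin 350.144° = -0.06809, so δ = -3.904°.
cos H₀ = −tan φ · tan δ = −tan(+58.7°) × tan(-3.904°) = 0.1123, so H₀ = 1.4583 rad = 83.55°.
Daylight = 2H₀/(2π) × 24.00 h = (1.4583/π) × 24.00 = 11.14 h.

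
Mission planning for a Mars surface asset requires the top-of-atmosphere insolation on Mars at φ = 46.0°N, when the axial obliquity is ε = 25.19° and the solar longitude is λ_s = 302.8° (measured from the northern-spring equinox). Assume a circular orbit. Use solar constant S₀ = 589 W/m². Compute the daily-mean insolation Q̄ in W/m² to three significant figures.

Q̄ ≈ 55.5 W/m²

Solar declination: sin δ = sin ε · sin λ_s = sin 25.19° × sin 302.8° = -0.35776, so δ = -20.963°.
cos H₀ = −tan(+46.0°) tan(-20.963°) = 0.3967, H₀ = 1.1628 rad.
Bracket: H₀ sin φ sin δ + cos φ cos δ sin H₀ = 1.1628×0.71934×-0.35776 + 0.69466×0.93381×0.91793 = -0.299248 + 0.595443 = 0.296195.
Q̄ = (S₀/π) × [bracket] = (589/π) × 0.296195 = 55.53 W/m².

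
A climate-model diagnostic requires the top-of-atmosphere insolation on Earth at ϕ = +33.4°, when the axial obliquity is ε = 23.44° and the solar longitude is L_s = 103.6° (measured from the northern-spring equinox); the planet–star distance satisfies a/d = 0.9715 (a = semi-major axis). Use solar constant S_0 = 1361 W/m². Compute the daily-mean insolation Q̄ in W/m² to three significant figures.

Q̄ ≈ 464 W/m²

Solar declination: sin δ = sin ε · sin L_s = sin 23.44° × sin 103.6° = 0.38663, so δ = +22.745°.
cos h₀ = −tan(+33.4°) tan(+22.745°) = -0.2764, h₀ = 1.8509 rad.
Bracket: h₀ sin ϕ sin δ + cos ϕ cos δ sin h₀ = 1.8509×0.55048×0.38663 + 0.83485×0.92223×0.96103 = 0.393931 + 0.739920 = 1.133851.
Inverse-square distance factor (a/d)² = 0.9715² = 0.943812.
Q̄ = (S_0/π) × 0.943812 × [bracket] = (1361/π) × 0.943812 × 1.133851 = 463.6 W/m².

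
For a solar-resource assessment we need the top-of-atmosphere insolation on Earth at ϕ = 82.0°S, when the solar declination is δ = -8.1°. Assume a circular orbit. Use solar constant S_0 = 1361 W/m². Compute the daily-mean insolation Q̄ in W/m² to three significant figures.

cos h₀ = −tan(-82.0°) tan(-8.100°) = -1.0127 ≤ −1 ⇒ polar day, h₀ = π.
Bracket: h₀ sin ϕ sin δ + cos ϕ cos δ sin h₀ = 3.1416×-0.99027×-0.14090 + 0.13917×0.99002×0.00000 = 0.438344 + 0.000000 = 0.438344.
Q̄ = (S_0/π) × [bracket] = (1361/π) × 0.438344 = 189.9 W/m².

Q̄ ≈ 190 W/m²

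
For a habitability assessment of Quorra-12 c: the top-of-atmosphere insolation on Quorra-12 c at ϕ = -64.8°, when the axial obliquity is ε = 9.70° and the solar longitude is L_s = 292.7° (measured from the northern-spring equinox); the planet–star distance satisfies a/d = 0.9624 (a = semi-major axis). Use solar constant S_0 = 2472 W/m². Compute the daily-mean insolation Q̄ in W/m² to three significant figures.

Q̄ ≈ 485 W/m²

Solar declination: sin δ = sin ε · sin L_s = sin 9.70° × sin 292.7° = -0.15544, so δ = -8.942°.
cos h₀ = −tan(-64.8°) tan(-8.942°) = -0.3344, h₀ = 1.9118 rad.
Bracket: h₀ sin ϕ sin δ + cos ϕ cos δ sin h₀ = 1.9118×-0.90483×-0.15544 + 0.42578×0.98785×0.94244 = 0.268889 + 0.396397 = 0.665286.
Inverse-square distance factor (a/d)² = 0.9624² = 0.926214.
Q̄ = (S_0/π) × 0.926214 × [bracket] = (2472/π) × 0.926214 × 0.665286 = 484.9 W/m².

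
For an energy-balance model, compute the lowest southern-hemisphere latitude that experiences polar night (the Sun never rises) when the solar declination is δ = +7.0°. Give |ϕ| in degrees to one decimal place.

Polar night requires cos h₀ = −tan ϕ tan δ ≥ 1, i.e. tan ϕ tan δ ≤ −1.
The boundary is |tan ϕ| · |tan δ| = 1, so |ϕ| = 90° − |δ| = 90° − 7.0° = 83.0° in the southern hemisphere.

|ϕ| = 83.0°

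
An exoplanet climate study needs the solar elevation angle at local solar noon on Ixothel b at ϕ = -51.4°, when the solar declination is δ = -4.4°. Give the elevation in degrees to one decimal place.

At local noon the hour angle is zero, so the zenith angle equals |ϕ − δ| = |-51.4° − (-4.400°)| = 47.000°.
Elevation = 90° − 47.000° = 43.0°.

43.0°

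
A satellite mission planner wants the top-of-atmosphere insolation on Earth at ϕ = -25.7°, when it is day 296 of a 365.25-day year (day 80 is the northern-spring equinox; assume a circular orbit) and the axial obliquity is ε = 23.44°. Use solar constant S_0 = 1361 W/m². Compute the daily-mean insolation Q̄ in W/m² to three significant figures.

Q̄ ≈ 447 W/m²

Solar longitude: L_s = 360° × (296 − 80)/365.25 = 212.895°.
sin δ = sin 23.44° × sin 212.895° = -0.21604, so δ = -12.477°.
cos h₀ = −tan(-25.7°) tan(-12.477°) = -0.1065, h₀ = 1.6775 rad.
Bracket: h₀ sin ϕ sin δ + cos ϕ cos δ sin h₀ = 1.6775×-0.43366×-0.21604 + 0.90108×0.97638×0.99431 = 0.157161 + 0.874790 = 1.031951.
Q̄ = (S_0/π) × [bracket] = (1361/π) × 1.031951 = 447.1 W/m².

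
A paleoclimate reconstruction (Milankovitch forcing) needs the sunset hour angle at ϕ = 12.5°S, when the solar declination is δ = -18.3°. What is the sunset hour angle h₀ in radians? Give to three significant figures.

h₀ = 1.64 rad

cos h₀ = −tan ϕ · tan δ = −tan(-12.5°) × tan(-18.300°) = -0.0733, so h₀ = 1.6442 rad = 94.20°.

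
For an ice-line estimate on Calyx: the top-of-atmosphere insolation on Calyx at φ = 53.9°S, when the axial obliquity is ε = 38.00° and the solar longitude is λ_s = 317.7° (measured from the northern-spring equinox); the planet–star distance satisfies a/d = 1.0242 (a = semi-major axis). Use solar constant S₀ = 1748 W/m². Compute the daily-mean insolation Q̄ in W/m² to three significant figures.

Q̄ ≈ 683 W/m²

Solar declination: sin δ = sin ε · sin λ_s = sin 38.00° × sin 317.7° = -0.41435, so δ = -24.478°.
cos H₀ = −tan(-53.9°) tan(-24.478°) = -0.6243, H₀ = 2.2451 rad.
Bracket: H₀ sin φ sin δ + cos φ cos δ sin H₀ = 2.2451×-0.80799×-0.41435 + 0.58920×0.91012×0.78116 = 0.751639 + 0.418891 = 1.170530.
Inverse-square distance factor (a/d)² = 1.0242² = 1.048986.
Q̄ = (S₀/π) × 1.048986 × [bracket] = (1748/π) × 1.048986 × 1.170530 = 683.2 W/m².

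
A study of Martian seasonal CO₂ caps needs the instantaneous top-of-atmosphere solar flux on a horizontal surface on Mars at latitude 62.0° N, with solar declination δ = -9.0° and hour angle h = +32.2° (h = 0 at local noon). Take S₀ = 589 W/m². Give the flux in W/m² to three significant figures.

cos θ_z = sin φ sin δ + cos φ cos δ cos h = -0.138123 + 0.392373 = 0.254250.
Flux = S₀ · cos θ_z = 589 × 0.254250 = 149.8 W/m².

150 W/m²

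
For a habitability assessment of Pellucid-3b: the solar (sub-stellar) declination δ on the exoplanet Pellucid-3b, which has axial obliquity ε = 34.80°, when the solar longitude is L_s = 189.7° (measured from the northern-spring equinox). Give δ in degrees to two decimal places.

sin δ = sin ε · sin L_s = sin 34.80° × sin 189.7° = -0.096159.
δ = arcsin(-0.096159) = -5.52°.

δ = -5.52°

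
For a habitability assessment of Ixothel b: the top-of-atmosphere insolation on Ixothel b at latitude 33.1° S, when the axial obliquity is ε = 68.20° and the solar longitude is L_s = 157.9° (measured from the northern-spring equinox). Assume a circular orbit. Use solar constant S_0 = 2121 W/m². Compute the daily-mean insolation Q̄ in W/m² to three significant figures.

Solar declination: sin δ = sin ε · sin L_s = sin 68.20° × sin 157.9° = 0.34932, so δ = +20.446°.
cos h₀ = −tan(-33.1°) tan(+20.446°) = 0.2430, h₀ = 1.3253 rad.
Bracket: h₀ sin ϕ sin δ + cos ϕ cos δ sin h₀ = 1.3253×-0.54610×0.34932 + 0.83772×0.93700×0.97002 = -0.252819 + 0.761411 = 0.508592.
Q̄ = (S_0/π) × [bracket] = (2121/π) × 0.508592 = 343.4 W/m².

Q̄ ≈ 343 W/m²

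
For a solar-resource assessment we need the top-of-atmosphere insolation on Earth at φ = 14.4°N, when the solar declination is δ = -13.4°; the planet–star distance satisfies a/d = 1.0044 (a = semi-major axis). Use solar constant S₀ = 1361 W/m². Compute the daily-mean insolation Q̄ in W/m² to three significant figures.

Q̄ ≈ 373 W/m²

cos H₀ = −tan(+14.4°) tan(-13.400°) = 0.0612, H₀ = 1.5096 rad.
Bracket: H₀ sin φ sin δ + cos φ cos δ sin H₀ = 1.5096×0.24869×-0.23175 + 0.96858×0.97278×0.99813 = -0.087004 + 0.940453 = 0.853449.
Inverse-square distance factor (a/d)² = 1.0044² = 1.008819.
Q̄ = (S₀/π) × 1.008819 × [bracket] = (1361/π) × 1.008819 × 0.853449 = 373.0 W/m².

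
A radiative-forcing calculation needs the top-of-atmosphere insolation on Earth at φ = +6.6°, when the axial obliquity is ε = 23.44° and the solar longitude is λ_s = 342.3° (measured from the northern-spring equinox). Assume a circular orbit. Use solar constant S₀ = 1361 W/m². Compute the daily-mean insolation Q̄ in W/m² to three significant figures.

Q̄ ≈ 418 W/m²

Solar declination: sin δ = sin ε · sin λ_s = sin 23.44° × sin 342.3° = -0.12094, so δ = -6.946°.
cos H₀ = −tan(+6.6°) tan(-6.946°) = 0.0141, H₀ = 1.5567 rad.
Bracket: H₀ sin φ sin δ + cos φ cos δ sin H₀ = 1.5567×0.11494×-0.12094 + 0.99337×0.99266×0.99990 = -0.021639 + 0.985980 = 0.964341.
Q̄ = (S₀/π) × [bracket] = (1361/π) × 0.964341 = 417.8 W/m².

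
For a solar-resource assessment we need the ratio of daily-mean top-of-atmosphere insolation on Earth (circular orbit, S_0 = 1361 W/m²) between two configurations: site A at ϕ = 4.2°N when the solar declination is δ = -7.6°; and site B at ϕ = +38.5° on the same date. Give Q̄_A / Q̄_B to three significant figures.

— Configuration A (ϕ=+4.2°):
cos h₀ = −tan(+4.2°) tan(-7.600°) = 0.0098, h₀ = 1.5610 rad.
Bracket: h₀ sin ϕ sin δ + cos ϕ cos δ sin h₀ = 1.5610×0.07324×-0.13226 + 0.99731×0.99122×0.99995 = -0.015121 + 0.988504 = 0.973383.
Q̄ = (S_0/π) × [bracket] = (1361/π) × 0.973383 = 421.69 W/m².
— Configuration B (ϕ=+38.5°):
cos h₀ = −tan(+38.5°) tan(-7.600°) = 0.1061, h₀ = 1.4645 rad.
Bracket: h₀ sin ϕ sin δ + cos ϕ cos δ sin h₀ = 1.4645×0.62251×-0.13226 + 0.78261×0.99122×0.99435 = -0.120577 + 0.771356 = 0.650779.
Q̄ = (S_0/π) × [bracket] = (1361/π) × 0.650779 = 281.93 W/m².
Ratio Q̄_A / Q̄_B = 421.69 / 281.93 = 1.496.

Q̄_A / Q̄_B ≈ 1.50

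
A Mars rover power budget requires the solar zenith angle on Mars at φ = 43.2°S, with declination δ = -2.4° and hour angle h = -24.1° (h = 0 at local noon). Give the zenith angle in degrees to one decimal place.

θ_z = 46.1°

cos θ_z = sin φ sin δ + cos φ cos δ cos h = 0.028666 + 0.664844 = 0.693510.
θ_z = arccos(0.693510) = 46.1°.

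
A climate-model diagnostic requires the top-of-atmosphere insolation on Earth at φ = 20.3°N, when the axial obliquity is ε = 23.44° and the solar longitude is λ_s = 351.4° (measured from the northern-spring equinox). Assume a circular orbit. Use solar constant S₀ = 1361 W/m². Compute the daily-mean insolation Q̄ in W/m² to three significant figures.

Solar declination: sin δ = sin ε · sin λ_s = sin 23.44° × sin 351.4° = -0.05948, so δ = -3.410°.
cos H₀ = −tan(+20.3°) tan(-3.410°) = 0.0220, H₀ = 1.5488 rad.
Bracket: H₀ sin φ sin δ + cos φ cos δ sin H₀ = 1.5488×0.34694×-0.05948 + 0.93789×0.99823×0.99976 = -0.031961 + 0.936005 = 0.904044.
Q̄ = (S₀/π) × [bracket] = (1361/π) × 0.904044 = 391.6 W/m².

Q̄ ≈ 392 W/m²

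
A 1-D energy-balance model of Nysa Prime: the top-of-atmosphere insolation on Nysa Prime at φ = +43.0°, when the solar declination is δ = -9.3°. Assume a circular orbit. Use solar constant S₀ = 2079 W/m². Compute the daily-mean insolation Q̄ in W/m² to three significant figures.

cos H₀ = −tan(+43.0°) tan(-9.300°) = 0.1527, H₀ = 1.4175 rad.
Bracket: H₀ sin φ sin δ + cos φ cos δ sin H₀ = 1.4175×0.68200×-0.16160 + 0.73135×0.98686×0.98827 = -0.156224 + 0.713274 = 0.557050.
Q̄ = (S₀/π) × [bracket] = (2079/π) × 0.557050 = 368.6 W/m².

Q̄ ≈ 369 W/m²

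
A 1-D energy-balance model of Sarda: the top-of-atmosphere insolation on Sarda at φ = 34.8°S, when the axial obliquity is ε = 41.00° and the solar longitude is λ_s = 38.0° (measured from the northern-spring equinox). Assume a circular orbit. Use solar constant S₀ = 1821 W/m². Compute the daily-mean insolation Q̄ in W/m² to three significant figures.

Q̄ ≈ 246 W/m²

Solar declination: sin δ = sin ε · sin λ_s = sin 41.00° × sin 38.0° = 0.40391, so δ = +23.823°.
cos H₀ = −tan(-34.8°) tan(+23.823°) = 0.3069, H₀ = 1.2589 rad.
Bracket: H₀ sin φ sin δ + cos φ cos δ sin H₀ = 1.2589×-0.57071×0.40391 + 0.82115×0.91480×0.95175 = -0.290196 + 0.714943 = 0.424747.
Q̄ = (S₀/π) × [bracket] = (1821/π) × 0.424747 = 246.2 W/m².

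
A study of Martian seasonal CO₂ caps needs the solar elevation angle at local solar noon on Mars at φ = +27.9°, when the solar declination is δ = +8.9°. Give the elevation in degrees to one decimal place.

At local noon the hour angle is zero, so the zenith angle equals |φ − δ| = |+27.9° − (+8.900°)| = 19.000°.
Elevation = 90° − 19.000° = 71.0°.

71.0°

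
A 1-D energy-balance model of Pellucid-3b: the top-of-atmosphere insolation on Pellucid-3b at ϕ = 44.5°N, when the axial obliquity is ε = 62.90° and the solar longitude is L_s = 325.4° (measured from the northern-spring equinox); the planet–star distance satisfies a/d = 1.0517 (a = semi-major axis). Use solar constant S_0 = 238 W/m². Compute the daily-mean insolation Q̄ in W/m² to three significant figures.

Q̄ ≈ 13.7 W/m²

Solar declination: sin δ = sin ε · sin L_s = sin 62.90° × sin 325.4° = -0.50550, so δ = -30.365°.
cos h₀ = −tan(+44.5°) tan(-30.365°) = 0.5757, h₀ = 0.9573 rad.
Bracket: h₀ sin ϕ sin δ + cos ϕ cos δ sin h₀ = 0.9573×0.70091×-0.50550 + 0.71325×0.86283×0.81764 = -0.339181 + 0.503187 = 0.164006.
Inverse-square distance factor (a/d)² = 1.0517² = 1.106073.
Q̄ = (S_0/π) × 1.106073 × [bracket] = (238/π) × 1.106073 × 0.164006 = 13.74 W/m².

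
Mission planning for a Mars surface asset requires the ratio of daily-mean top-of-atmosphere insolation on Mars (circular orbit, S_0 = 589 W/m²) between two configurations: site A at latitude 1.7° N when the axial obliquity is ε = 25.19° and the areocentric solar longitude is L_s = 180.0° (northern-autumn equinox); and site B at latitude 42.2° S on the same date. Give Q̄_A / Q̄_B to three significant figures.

— Configuration A (ϕ=+1.7°):
sin δ = sin 25.19° × sin 180.0° = 0.00000, so δ = +0.000°.
cos h₀ = −tan(+1.7°) tan(+0.000°) = -0.0000, h₀ = 1.5708 rad.
Bracket: h₀ sin ϕ sin δ + cos ϕ cos δ sin h₀ = 1.5708×0.02967×0.00000 + 0.99956×1.00000×1.00000 = 0.000000 + 0.999560 = 0.999560.
Q̄ = (S_0/π) × [bracket] = (589/π) × 0.999560 = 187.40 W/m².
— Configuration B (ϕ=-42.2°):
cos h₀ = −tan(-42.2°) tan(+0.000°) = 0.0000, h₀ = 1.5708 rad.
Bracket: h₀ sin ϕ sin δ + cos ϕ cos δ sin h₀ = 1.5708×-0.67172×0.00000 + 0.74080×1.00000×1.00000 = -0.000000 + 0.740800 = 0.740800.
Q̄ = (S_0/π) × [bracket] = (589/π) × 0.740800 = 138.89 W/m².
Ratio Q̄_A / Q̄_B = 187.40 / 138.89 = 1.349.

Q̄_A / Q̄_B ≈ 1.35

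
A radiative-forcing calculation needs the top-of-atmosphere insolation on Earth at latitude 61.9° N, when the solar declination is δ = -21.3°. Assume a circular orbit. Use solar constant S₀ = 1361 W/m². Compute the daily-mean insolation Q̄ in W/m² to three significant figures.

Q̄ ≈ 25.5 W/m²

cos H₀ = −tan(+61.9°) tan(-21.300°) = 0.7302, H₀ = 0.7522 rad.
Bracket: H₀ sin φ sin δ + cos φ cos δ sin H₀ = 0.7522×0.88213×-0.36325 + 0.47101×0.93169×0.68325 = -0.241030 + 0.299834 = 0.058804.
Q̄ = (S₀/π) × [bracket] = (1361/π) × 0.058804 = 25.48 W/m².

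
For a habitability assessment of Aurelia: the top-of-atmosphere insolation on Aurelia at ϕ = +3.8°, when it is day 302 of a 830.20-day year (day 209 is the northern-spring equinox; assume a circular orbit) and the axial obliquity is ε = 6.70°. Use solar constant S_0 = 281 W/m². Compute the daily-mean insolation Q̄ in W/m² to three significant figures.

Q̄ ≈ 89.7 W/m²

Solar longitude: L_s = 360° × (302 − 209)/830.20 = 40.328°.
sin δ = sin 6.70° × sin 40.328° = 0.07550, so δ = +4.330°.
cos h₀ = −tan(+3.8°) tan(+4.330°) = -0.0050, h₀ = 1.5758 rad.
Bracket: h₀ sin ϕ sin δ + cos ϕ cos δ sin h₀ = 1.5758×0.06627×0.07550 + 0.99780×0.99715×0.99999 = 0.007884 + 0.994946 = 1.002830.
Q̄ = (S_0/π) × [bracket] = (281/π) × 1.002830 = 89.70 W/m².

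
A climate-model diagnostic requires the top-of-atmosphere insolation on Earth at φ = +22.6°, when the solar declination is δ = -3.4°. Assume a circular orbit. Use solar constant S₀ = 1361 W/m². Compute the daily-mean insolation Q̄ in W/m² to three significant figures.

Q̄ ≈ 384 W/m²

cos H₀ = −tan(+22.6°) tan(-3.400°) = 0.0247, H₀ = 1.5461 rad.
Bracket: H₀ sin φ sin δ + cos φ cos δ sin H₀ = 1.5461×0.38430×-0.05931 + 0.92321×0.99824×0.99969 = -0.035240 + 0.921299 = 0.886059.
Q̄ = (S₀/π) × [bracket] = (1361/π) × 0.886059 = 383.9 W/m².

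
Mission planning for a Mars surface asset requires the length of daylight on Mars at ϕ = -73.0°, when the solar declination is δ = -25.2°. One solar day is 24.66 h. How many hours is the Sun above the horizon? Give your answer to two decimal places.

24.66 h

Sunrise equation: cos h₀ = −tan ϕ · tan δ = -1.5391 ≤ −1, so the Sun never sets (polar day) and h₀ = π.
Daylight = 2h₀/(2π) × 24.66 h = (3.1416/π) × 24.66 = 24.66 h.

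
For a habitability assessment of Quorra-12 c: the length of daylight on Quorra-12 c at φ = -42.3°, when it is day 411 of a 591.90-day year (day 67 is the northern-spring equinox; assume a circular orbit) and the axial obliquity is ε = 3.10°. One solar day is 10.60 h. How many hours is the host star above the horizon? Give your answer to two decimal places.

5.38 h

Solar longitude: λ_s = 360° × (411 − 67)/591.90 = 209.225°.
sin δ = sin 3.10° × sin 209.225° = -0.02640, so δ = -1.513°.
cos H₀ = −tan φ · tan δ = −tan(-42.3°) × tan(-1.513°) = -0.0240, so H₀ = 1.5948 rad = 91.38°.
Daylight = 2H₀/(2π) × 10.60 h = (1.5948/π) × 10.60 = 5.38 h.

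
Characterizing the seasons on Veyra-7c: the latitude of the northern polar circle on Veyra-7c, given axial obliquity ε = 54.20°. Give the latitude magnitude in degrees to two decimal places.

The polar circle is the lowest latitude that experiences at least one full rotation of continuous daylight at the northern-summer solstice; it lies at |φ| = 90° − ε = 90° − 54.20° = 35.80°.

35.80°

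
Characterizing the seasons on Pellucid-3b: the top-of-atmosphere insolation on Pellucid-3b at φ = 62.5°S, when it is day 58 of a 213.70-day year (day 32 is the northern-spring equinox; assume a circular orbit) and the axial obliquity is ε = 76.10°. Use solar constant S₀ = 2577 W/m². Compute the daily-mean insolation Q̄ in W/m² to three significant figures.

Q̄ ≈ 0.00 W/m²

Solar longitude: λ_s = 360° × (58 − 32)/213.70 = 43.800°.
sin δ = sin 76.10° × sin 43.800° = 0.67187, so δ = +42.212°.
cos H₀ = −tan(-62.5°) tan(+42.212°) = 1.7426 ≥ 1 ⇒ polar night, H₀ = 0 and Q̄ = 0.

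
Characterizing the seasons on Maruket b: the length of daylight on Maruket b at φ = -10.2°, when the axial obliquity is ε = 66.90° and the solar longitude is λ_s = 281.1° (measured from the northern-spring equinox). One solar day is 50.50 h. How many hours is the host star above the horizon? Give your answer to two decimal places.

Solar declination: sin δ = sin ε · sin λ_s = sin 66.90° × sin 281.1° = -0.90261, so δ = -64.504°.
cos H₀ = −tan φ · tan δ = −tan(-10.2°) × tan(-64.504°) = -0.3773, so H₀ = 1.9577 rad = 112.17°.
Daylight = 2H₀/(2π) × 50.50 h = (1.9577/π) × 50.50 = 31.47 h.

31.47 h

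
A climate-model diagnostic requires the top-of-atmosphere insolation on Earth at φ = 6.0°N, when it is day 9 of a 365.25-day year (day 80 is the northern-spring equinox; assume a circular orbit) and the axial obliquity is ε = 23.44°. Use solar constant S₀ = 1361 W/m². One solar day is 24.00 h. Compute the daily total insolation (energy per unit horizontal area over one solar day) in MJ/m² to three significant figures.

Solar longitude: λ_s = 360° × (9 − 80)/365.25 = -69.979°, i.e. -69.979° + 360° = 290.021°.
sin δ = sin 23.44° × sin 290.021° = -0.37375, so δ = -21.947°.
cos H₀ = −tan(+6.0°) tan(-21.947°) = 0.0424, H₀ = 1.5284 rad.
Bracket: H₀ sin φ sin δ + cos φ cos δ sin H₀ = 1.5284×0.10453×-0.37375 + 0.99452×0.92753×0.99910 = -0.059712 + 0.921617 = 0.861905.
Q̄ = (S₀/π) × [bracket] = (1361/π) × 0.861905 = 373.39 W/m².
Daily total = Q̄ × 24.00 h × 3600 s/h = 373.39 × 24.00 × 3600 / 10⁶ = 32.26 MJ/m².

32.3 MJ/m²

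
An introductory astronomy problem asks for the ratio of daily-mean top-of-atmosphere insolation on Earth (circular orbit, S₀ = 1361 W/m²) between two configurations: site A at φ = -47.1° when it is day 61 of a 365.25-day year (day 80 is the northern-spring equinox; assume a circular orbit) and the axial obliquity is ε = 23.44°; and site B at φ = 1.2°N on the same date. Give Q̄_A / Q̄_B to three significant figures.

— Configuration A (φ=-47.1°):
Solar longitude: λ_s = 360° × (61 − 80)/365.25 = -18.727°, i.e. -18.727° + 360° = 341.273°.
sin δ = sin 23.44° × sin 341.273° = -0.12771, so δ = -7.337°.
cos H₀ = −tan(-47.1°) tan(-7.337°) = -0.1386, H₀ = 1.7098 rad.
Bracket: H₀ sin φ sin δ + cos φ cos δ sin H₀ = 1.7098×-0.73254×-0.12771 + 0.68072×0.99181×0.99035 = 0.159956 + 0.668630 = 0.828586.
Q̄ = (S₀/π) × [bracket] = (1361/π) × 0.828586 = 358.96 W/m².
— Configuration B (φ=+1.2°):
cos H₀ = −tan(+1.2°) tan(-7.337°) = 0.0027, H₀ = 1.5681 rad.
Bracket: H₀ sin φ sin δ + cos φ cos δ sin H₀ = 1.5681×0.02094×-0.12771 + 0.99978×0.99181×1.00000 = -0.004193 + 0.991592 = 0.987399.
Q̄ = (S₀/π) × [bracket] = (1361/π) × 0.987399 = 427.76 W/m².
Ratio Q̄_A / Q̄_B = 358.96 / 427.76 = 0.8392.

Q̄_A / Q̄_B ≈ 0.839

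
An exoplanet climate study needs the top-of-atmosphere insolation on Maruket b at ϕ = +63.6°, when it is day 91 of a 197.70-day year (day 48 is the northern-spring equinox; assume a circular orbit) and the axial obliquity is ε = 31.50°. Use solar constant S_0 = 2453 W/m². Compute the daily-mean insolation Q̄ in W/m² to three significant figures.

Q̄ ≈ 1.12e+03 W/m²

Solar longitude: L_s = 360° × (91 − 48)/197.70 = 78.300°.
sin δ = sin 31.50° × sin 78.300° = 0.51164, so δ = +30.773°.
cos h₀ = −tan(+63.6°) tan(+30.773°) = -1.1996 ≤ −1 ⇒ polar day, h₀ = π.
Bracket: h₀ sin ϕ sin δ + cos ϕ cos δ sin h₀ = 3.1416×0.89571×0.51164 + 0.44464×0.85920×0.00000 = 1.439736 + 0.000000 = 1.439736.
Q̄ = (S_0/π) × [bracket] = (2453/π) × 1.439736 = 1124 W/m².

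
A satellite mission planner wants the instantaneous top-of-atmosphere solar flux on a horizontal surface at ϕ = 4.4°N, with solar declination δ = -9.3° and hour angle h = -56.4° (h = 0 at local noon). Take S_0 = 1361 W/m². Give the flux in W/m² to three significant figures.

cos θ_z = sin ϕ sin δ + cos ϕ cos δ cos h = -0.012398 + 0.544508 = 0.532110.
Flux = S_0 · cos θ_z = 1361 × 0.532110 = 724.2 W/m².

724 W/m²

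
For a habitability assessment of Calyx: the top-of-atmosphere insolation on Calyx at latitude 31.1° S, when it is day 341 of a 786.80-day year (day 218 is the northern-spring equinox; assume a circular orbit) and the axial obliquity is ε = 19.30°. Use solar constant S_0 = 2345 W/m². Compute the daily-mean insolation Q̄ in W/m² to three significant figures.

Q̄ ≈ 457 W/m²

Solar longitude: L_s = 360° × (341 − 218)/786.80 = 56.279°.
sin δ = sin 19.30° × sin 56.279° = 0.27490, so δ = +15.956°.
cos h₀ = −tan(-31.1°) tan(+15.956°) = 0.1725, h₀ = 1.3975 rad.
Bracket: h₀ sin ϕ sin δ + cos ϕ cos δ sin h₀ = 1.3975×-0.51653×0.27490 + 0.85627×0.96147×0.98501 = -0.198437 + 0.810937 = 0.612500.
Q̄ = (S_0/π) × [bracket] = (2345/π) × 0.612500 = 457.2 W/m².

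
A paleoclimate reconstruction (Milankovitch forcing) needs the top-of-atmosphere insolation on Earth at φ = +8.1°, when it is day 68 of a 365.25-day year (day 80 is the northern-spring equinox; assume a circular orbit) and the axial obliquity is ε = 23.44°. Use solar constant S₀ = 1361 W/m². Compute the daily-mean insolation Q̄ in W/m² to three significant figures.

Solar longitude: λ_s = 360° × (68 − 80)/365.25 = -11.828°, i.e. -11.828° + 360° = 348.172°.
sin δ = sin 23.44° × sin 348.172° = -0.08153, so δ = -4.677°.
cos H₀ = −tan(+8.1°) tan(-4.677°) = 0.0116, H₀ = 1.5592 rad.
Bracket: H₀ sin φ sin δ + cos φ cos δ sin H₀ = 1.5592×0.14090×-0.08153 + 0.99002×0.99667×0.99993 = -0.017911 + 0.986654 = 0.968743.
Q̄ = (S₀/π) × [bracket] = (1361/π) × 0.968743 = 419.7 W/m².

Q̄ ≈ 420 W/m²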